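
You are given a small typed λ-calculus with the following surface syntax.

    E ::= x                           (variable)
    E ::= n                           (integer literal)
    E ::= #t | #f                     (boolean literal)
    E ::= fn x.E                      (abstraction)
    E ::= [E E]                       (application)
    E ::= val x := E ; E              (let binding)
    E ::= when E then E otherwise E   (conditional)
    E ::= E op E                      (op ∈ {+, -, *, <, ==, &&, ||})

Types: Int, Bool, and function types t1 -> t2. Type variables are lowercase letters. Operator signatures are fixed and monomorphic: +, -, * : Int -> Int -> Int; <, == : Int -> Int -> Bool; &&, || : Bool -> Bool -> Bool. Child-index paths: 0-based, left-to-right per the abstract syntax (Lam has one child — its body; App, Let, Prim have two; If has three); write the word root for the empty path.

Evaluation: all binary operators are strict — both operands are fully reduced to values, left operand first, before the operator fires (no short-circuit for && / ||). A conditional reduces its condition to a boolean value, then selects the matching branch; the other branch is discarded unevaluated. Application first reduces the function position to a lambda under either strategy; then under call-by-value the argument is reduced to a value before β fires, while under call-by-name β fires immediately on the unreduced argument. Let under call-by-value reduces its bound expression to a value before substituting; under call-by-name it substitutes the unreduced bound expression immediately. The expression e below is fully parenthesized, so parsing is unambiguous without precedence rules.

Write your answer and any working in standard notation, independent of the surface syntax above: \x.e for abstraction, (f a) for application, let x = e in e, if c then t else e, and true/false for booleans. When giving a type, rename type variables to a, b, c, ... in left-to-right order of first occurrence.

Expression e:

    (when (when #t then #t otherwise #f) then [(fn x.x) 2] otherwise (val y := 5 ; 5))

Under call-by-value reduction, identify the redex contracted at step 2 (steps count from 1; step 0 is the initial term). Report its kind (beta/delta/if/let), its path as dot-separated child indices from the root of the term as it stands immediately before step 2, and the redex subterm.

Derivation:
step 0: (if (if true then true else false) then ((\x.x) 2) else (let y = 5 in 5))
step 1: [if@0] (if true then ((\x.x) 2) else (let y = 5 in 5))
step 2: [if@root] ((\x.x) 2)

Answer: if at root : (if true then ((\x.x) 2) else (let y = 5 in 5))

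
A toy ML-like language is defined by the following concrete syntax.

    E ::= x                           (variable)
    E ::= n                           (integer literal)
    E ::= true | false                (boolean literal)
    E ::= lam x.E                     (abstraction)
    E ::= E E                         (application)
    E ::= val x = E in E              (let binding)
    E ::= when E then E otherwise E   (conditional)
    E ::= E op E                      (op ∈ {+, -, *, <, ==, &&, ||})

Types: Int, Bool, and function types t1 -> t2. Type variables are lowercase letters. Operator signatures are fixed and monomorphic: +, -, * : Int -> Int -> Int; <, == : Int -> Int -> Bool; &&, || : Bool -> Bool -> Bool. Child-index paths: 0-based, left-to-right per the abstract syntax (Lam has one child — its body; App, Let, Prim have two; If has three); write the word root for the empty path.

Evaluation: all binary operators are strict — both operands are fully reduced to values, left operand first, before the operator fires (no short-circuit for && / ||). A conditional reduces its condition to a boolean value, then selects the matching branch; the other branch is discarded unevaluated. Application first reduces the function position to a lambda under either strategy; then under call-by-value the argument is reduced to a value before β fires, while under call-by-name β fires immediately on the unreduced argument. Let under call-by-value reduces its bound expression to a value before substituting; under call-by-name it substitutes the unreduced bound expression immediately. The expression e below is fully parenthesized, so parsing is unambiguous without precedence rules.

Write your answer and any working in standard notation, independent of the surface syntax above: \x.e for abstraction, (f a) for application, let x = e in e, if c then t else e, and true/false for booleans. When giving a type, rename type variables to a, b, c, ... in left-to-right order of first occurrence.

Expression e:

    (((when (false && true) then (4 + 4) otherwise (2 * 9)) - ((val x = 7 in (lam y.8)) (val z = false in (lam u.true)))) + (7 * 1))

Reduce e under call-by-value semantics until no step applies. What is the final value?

Answer: 17

Trace:
step 0: (((if (false && true) then (4 + 4) else (2 * 9)) - ((let x = 7 in (\y.8)) (let z = false in (\u.true)))) + (7 * 1))
step 1: [delta@0.0.0] (((if false then (4 + 4) else (2 * 9)) - ((let x = 7 in (\y.8)) (let z = false in (\u.true)))) + (7 * 1))
step 2: [if@0.0] (((2 * 9) - ((let x = 7 in (\y.8)) (let z = false in (\u.true)))) + (7 * 1))
step 3: [delta@0.0] ((18 - ((let x = 7 in (\y.8)) (let z = false in (\u.true)))) + (7 * 1))
step 4: [let@0.1.0] ((18 - ((\y.8) (let z = false in (\u.true)))) + (7 * 1))
step 5: [let@0.1.1] ((18 - ((\y.8) (\u.true))) + (7 * 1))
step 6: [beta@0.1] ((18 - 8) + (7 * 1))
step 7: [delta@0] (10 + (7 * 1))
step 8: [delta@1] (10 + 7)
step 9: [delta@root] 17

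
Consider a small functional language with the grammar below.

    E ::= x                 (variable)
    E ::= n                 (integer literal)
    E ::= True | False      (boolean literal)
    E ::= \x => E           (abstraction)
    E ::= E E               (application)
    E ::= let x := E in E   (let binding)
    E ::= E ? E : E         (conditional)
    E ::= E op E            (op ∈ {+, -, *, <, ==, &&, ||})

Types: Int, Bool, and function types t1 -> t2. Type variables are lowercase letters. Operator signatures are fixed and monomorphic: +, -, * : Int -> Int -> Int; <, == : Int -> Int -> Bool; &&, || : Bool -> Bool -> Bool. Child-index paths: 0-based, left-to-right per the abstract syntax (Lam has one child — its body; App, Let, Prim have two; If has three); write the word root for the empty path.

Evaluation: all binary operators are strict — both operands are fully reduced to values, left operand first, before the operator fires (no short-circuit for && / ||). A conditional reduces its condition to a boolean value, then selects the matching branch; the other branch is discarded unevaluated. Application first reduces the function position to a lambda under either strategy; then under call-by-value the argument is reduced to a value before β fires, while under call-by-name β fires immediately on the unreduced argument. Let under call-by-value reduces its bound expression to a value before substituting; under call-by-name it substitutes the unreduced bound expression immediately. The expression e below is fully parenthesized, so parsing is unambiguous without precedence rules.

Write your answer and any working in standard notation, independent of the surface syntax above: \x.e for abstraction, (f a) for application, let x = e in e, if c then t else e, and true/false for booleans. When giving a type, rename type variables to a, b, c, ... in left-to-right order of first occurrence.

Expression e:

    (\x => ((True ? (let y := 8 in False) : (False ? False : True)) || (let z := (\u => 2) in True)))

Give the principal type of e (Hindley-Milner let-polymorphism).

Answer: a -> Bool

Trace:
  unify Bool ~ Bool
let y : Int
  unify Bool ~ Bool
  unify Bool ~ Bool
  unify Bool ~ Bool
  unify Bool ~ Bool
\u._ : b -> Int
let z : forall. b -> Int
  unify Bool ~ Bool
\x._ : a -> Bool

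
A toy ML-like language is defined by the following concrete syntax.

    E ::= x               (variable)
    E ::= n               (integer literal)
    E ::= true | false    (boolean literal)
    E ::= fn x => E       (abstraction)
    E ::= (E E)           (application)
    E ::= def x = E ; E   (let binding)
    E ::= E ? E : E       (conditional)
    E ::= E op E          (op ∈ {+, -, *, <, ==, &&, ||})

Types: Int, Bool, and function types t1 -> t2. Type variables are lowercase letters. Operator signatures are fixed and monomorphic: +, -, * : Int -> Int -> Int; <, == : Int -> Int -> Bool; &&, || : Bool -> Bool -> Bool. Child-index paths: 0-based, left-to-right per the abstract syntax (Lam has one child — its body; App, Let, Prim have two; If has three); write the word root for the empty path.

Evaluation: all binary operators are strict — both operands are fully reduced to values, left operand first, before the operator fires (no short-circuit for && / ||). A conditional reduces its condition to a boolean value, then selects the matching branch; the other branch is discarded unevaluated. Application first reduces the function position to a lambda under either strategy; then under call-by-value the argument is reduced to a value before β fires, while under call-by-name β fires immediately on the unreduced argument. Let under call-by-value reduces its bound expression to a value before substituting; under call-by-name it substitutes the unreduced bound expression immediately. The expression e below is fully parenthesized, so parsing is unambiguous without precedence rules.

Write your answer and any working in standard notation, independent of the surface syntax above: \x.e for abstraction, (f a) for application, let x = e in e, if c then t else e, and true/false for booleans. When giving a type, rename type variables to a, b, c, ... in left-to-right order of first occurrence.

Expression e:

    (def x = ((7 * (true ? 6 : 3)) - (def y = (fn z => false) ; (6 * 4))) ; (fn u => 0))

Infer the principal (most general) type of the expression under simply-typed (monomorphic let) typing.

Derivation:
  unify Int ~ Int
  unify Bool ~ Bool
  unify Int ~ Int
  unify Int ~ Int
  unify Int ~ Int
\z._ : a -> Bool
let y : a -> Bool
  unify Int ~ Int
  unify Int ~ Int
  unify Int ~ Int
let x : Int
\u._ : b -> Int

Answer: a -> Int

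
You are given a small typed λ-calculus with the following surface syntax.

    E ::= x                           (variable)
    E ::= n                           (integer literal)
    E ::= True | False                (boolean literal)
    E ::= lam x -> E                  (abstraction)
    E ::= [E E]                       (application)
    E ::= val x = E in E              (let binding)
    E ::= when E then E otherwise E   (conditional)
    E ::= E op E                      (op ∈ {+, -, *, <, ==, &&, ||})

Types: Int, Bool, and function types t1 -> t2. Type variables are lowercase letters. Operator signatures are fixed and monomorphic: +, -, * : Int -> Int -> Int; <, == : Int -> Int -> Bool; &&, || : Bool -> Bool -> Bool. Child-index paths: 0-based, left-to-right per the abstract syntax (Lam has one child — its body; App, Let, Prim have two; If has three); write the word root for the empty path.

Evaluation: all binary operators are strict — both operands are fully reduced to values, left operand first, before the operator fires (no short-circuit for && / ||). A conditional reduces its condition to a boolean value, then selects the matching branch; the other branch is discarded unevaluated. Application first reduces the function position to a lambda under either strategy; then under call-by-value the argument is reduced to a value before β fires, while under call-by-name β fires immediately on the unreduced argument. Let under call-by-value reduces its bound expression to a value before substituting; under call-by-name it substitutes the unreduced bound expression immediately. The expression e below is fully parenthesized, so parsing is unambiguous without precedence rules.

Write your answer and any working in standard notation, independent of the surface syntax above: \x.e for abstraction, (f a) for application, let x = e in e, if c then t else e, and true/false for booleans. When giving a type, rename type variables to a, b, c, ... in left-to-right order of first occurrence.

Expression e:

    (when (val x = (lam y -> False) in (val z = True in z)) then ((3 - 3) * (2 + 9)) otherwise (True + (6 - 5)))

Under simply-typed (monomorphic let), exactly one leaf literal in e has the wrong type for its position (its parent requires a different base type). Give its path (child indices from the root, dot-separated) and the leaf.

Working:
\y._ : a -> Bool
let x : a -> Bool
let z : Bool
z : Bool
  unify Bool ~ Bool
  unify Int ~ Int
  unify Int ~ Int
  unify Int ~ Int
  unify Int ~ Int
  unify Int ~ Int
  unify Int ~ Int
  unify Bool ~ Int
  FAIL: mismatch Bool ~ Int

Answer: 2.0 : true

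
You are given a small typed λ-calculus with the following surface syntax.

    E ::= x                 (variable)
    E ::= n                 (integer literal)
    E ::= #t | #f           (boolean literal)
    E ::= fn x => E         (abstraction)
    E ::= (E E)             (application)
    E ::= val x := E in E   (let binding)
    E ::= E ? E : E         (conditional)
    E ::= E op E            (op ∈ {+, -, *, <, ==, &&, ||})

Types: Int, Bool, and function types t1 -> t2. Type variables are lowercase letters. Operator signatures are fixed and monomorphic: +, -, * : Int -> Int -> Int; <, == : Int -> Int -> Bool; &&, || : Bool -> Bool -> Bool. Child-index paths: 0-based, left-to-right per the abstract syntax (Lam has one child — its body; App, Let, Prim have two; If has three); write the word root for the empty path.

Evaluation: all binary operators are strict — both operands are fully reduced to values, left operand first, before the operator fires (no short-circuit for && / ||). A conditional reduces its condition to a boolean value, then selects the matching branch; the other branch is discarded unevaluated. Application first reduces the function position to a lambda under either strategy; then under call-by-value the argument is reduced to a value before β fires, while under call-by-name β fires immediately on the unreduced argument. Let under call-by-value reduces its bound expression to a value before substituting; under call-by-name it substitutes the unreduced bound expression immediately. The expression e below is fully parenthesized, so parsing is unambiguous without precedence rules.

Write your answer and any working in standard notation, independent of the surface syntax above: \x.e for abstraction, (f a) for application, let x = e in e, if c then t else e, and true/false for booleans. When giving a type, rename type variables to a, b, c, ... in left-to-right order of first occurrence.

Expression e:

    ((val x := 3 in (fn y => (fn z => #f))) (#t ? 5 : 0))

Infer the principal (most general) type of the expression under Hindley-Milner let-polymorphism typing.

Answer: a -> Bool

Trace:
let x : Int
\z._ : b -> Bool
\y._ : a -> b -> Bool
  unify Bool ~ Bool
  unify Int ~ Int
  unify a -> b -> Bool ~ Int -> c
  unify a ~ Int
  unify b -> Bool ~ c
_ _ : b -> Bool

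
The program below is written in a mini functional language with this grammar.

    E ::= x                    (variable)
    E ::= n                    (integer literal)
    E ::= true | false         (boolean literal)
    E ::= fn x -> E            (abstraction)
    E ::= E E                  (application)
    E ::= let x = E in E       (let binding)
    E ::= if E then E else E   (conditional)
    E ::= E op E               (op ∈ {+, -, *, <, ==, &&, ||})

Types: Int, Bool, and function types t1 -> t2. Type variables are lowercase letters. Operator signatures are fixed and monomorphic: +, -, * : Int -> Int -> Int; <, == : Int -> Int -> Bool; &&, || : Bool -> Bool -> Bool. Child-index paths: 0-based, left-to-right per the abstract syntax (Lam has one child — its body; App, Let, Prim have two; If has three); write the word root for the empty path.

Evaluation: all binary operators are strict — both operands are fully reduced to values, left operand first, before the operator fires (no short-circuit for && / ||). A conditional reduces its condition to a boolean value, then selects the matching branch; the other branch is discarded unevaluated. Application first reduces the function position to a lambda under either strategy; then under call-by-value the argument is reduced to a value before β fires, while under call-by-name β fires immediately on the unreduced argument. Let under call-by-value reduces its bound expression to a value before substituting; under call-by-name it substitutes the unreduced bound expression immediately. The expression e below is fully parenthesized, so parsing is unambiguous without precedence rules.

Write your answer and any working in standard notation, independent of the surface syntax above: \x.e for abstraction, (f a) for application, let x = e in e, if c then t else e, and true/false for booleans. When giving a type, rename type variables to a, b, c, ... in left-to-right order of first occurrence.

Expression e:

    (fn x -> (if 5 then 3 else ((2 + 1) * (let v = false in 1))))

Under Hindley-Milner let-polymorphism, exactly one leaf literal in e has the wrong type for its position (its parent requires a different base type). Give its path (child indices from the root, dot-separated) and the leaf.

Derivation:
  unify Int ~ Bool
  FAIL: mismatch Int ~ Bool

Answer: 0.0 : 5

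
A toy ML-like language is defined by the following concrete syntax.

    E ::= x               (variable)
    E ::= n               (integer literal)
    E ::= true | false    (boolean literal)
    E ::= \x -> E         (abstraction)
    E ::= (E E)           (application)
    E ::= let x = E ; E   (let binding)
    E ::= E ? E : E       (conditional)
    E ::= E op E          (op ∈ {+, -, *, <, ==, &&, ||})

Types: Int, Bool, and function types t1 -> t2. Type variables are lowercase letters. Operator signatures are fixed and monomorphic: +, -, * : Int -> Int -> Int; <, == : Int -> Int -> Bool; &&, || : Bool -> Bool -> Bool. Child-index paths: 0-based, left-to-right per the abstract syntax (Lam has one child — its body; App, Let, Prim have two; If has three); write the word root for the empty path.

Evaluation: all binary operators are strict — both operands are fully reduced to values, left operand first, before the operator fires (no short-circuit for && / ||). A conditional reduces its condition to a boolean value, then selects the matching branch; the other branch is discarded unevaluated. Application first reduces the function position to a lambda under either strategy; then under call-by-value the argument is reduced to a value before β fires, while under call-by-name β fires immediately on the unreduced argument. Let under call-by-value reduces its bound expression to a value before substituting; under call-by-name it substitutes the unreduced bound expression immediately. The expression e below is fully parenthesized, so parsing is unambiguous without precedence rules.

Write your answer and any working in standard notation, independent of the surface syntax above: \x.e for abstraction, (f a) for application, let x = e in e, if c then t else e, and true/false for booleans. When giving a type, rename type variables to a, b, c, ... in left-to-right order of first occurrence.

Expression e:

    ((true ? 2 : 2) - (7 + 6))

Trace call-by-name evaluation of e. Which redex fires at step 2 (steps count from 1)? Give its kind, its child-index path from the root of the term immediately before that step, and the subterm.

Answer: delta at 1 : (7 + 6)

Trace:
step 0: ((if true then 2 else 2) - (7 + 6))
step 1: [if@0] (2 - (7 + 6))
step 2: [delta@1] (2 - 13)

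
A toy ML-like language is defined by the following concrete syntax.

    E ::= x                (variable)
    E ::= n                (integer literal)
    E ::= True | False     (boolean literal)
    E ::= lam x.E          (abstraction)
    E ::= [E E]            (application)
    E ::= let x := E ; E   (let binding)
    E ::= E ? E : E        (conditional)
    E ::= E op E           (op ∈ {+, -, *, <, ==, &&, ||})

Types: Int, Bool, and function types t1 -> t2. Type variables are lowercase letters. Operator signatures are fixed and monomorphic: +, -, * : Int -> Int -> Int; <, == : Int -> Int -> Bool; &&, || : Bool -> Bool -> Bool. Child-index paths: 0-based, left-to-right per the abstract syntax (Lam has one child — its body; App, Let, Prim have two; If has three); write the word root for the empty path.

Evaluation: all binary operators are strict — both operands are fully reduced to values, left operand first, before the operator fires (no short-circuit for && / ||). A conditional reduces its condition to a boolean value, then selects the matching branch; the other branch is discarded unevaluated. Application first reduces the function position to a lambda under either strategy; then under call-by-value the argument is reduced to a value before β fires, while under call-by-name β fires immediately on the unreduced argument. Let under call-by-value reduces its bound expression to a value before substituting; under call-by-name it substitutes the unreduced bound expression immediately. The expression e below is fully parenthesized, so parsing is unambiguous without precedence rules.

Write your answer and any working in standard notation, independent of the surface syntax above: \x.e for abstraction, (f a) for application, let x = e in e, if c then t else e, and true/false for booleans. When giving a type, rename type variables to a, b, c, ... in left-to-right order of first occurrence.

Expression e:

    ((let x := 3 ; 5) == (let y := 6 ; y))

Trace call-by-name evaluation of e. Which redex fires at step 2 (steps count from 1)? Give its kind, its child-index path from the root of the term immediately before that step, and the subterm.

Answer: let at 1 : (let y = 6 in y)

Trace:
step 0: ((let x = 3 in 5) == (let y = 6 in y))
step 1: [let@0] (5 == (let y = 6 in y))
step 2: [let@1] (5 == 6)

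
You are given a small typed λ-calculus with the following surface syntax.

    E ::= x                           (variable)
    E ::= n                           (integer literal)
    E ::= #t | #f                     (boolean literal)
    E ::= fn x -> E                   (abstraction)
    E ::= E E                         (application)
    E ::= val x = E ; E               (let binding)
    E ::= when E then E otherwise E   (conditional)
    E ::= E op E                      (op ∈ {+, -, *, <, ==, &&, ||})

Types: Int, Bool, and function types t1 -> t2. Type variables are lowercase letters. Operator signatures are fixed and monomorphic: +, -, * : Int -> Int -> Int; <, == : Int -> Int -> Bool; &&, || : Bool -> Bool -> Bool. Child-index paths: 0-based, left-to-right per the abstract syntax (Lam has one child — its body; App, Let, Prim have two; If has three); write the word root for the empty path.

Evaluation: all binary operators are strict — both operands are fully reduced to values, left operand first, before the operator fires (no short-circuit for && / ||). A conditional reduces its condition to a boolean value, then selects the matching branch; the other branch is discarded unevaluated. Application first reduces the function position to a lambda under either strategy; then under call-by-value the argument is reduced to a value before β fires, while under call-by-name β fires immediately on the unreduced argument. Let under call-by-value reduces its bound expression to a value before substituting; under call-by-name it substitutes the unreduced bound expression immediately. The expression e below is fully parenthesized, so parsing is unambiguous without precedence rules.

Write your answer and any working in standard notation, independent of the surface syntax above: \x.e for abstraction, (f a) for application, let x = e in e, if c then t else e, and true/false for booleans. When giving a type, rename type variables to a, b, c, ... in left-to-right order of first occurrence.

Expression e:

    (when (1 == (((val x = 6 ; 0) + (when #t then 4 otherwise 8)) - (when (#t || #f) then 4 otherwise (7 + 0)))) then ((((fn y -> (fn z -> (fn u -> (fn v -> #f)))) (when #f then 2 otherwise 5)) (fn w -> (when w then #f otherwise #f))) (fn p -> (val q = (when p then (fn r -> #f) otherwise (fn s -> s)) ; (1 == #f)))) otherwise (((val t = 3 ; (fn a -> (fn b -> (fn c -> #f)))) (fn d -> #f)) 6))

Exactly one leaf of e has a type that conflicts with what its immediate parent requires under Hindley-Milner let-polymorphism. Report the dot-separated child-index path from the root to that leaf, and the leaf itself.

Answer: 1.1.0.1.1 : false

Trace:
  unify Int ~ Int
let x : Int
  unify Int ~ Int
  unify Bool ~ Bool
  unify Int ~ Int
  unify Int ~ Int
  unify Int ~ Int
  unify Bool ~ Bool
  unify Bool ~ Bool
  unify Bool ~ Bool
  unify Int ~ Int
  unify Int ~ Int
  unify Int ~ Int
  unify Int ~ Int
  unify Int ~ Int
  unify Bool ~ Bool
\v._ : d -> Bool
\u._ : c -> d -> Bool
\z._ : b -> c -> d -> Bool
\y._ : a -> b -> c -> d -> Bool
  unify Bool ~ Bool
  unify Int ~ Int
  unify a -> b -> c -> d -> Bool ~ Int -> e
  unify a ~ Int
  unify b -> c -> d -> Bool ~ e
_ _ : b -> c -> d -> Bool
w : f
  unify f ~ Bool
  unify Bool ~ Bool
\w._ : Bool -> Bool
  unify b -> c -> d -> Bool ~ (Bool -> Bool) -> g
  unify b ~ Bool -> Bool
  unify c -> d -> Bool ~ g
_ _ : c -> d -> Bool
p : h
  unify h ~ Bool
\r._ : i -> Bool
s : j
\s._ : j -> j
  unify i -> Bool ~ j -> j
  unify i ~ j
  unify Bool ~ j
let q : Bool -> Bool
  unify Int ~ Int
  unify Bool ~ Int
  FAIL: mismatch Bool ~ Int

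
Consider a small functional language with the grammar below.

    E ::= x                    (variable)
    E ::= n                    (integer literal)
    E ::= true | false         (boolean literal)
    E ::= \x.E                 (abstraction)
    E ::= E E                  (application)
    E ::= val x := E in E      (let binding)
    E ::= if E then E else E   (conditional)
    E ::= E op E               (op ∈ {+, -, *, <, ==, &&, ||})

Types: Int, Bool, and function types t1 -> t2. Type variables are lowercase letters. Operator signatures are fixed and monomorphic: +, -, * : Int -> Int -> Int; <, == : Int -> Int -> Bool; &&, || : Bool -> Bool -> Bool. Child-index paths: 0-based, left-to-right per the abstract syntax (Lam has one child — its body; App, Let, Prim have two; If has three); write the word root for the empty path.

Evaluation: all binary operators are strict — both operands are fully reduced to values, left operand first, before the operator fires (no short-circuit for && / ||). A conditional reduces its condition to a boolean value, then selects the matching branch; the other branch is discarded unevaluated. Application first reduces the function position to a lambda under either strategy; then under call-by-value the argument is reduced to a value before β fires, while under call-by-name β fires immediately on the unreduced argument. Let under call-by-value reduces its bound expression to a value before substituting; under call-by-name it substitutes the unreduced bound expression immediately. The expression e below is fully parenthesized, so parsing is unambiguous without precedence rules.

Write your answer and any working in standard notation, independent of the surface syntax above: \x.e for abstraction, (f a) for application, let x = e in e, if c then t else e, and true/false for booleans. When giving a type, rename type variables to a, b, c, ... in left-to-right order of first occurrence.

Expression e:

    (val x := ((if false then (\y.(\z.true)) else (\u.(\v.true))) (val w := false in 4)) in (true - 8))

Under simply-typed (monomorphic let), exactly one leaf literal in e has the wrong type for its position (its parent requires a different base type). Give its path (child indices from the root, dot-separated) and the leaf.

Answer: 1.0 : true

Trace:
  unify Bool ~ Bool
\z._ : b -> Bool
\y._ : a -> b -> Bool
\v._ : d -> Bool
\u._ : c -> d -> Bool
  unify a -> b -> Bool ~ c -> d -> Bool
  unify a ~ c
  unify b -> Bool ~ d -> Bool
  unify b ~ d
  unify Bool ~ Bool
let w : Bool
  unify c -> d -> Bool ~ Int -> e
  unify c ~ Int
  unify d -> Bool ~ e
_ _ : d -> Bool
let x : d -> Bool
  unify Bool ~ Int
  FAIL: mismatch Bool ~ Int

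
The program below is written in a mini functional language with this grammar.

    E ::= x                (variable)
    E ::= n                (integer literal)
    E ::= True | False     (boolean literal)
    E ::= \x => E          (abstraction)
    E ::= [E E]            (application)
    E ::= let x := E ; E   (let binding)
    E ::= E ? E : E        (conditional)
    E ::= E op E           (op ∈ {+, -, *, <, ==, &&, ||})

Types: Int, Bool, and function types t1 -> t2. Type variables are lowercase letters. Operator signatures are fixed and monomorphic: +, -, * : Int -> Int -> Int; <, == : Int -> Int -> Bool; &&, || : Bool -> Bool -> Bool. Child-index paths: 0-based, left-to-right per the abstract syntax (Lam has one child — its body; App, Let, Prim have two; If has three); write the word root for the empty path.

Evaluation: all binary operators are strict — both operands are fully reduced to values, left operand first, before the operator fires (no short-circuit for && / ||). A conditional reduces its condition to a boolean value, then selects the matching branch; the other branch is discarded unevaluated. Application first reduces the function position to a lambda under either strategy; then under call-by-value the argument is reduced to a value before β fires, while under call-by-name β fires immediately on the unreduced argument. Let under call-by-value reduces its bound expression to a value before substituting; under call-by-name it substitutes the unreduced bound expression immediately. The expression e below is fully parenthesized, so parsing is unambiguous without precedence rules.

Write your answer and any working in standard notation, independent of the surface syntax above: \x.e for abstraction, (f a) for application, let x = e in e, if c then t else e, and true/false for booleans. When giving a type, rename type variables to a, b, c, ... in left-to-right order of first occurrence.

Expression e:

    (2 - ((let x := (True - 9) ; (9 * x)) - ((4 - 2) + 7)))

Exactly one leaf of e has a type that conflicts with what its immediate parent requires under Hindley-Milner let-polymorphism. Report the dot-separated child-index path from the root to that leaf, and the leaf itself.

Working:
  unify Int ~ Int
  unify Bool ~ Int
  FAIL: mismatch Bool ~ Int

Answer: 1.0.0.0 : true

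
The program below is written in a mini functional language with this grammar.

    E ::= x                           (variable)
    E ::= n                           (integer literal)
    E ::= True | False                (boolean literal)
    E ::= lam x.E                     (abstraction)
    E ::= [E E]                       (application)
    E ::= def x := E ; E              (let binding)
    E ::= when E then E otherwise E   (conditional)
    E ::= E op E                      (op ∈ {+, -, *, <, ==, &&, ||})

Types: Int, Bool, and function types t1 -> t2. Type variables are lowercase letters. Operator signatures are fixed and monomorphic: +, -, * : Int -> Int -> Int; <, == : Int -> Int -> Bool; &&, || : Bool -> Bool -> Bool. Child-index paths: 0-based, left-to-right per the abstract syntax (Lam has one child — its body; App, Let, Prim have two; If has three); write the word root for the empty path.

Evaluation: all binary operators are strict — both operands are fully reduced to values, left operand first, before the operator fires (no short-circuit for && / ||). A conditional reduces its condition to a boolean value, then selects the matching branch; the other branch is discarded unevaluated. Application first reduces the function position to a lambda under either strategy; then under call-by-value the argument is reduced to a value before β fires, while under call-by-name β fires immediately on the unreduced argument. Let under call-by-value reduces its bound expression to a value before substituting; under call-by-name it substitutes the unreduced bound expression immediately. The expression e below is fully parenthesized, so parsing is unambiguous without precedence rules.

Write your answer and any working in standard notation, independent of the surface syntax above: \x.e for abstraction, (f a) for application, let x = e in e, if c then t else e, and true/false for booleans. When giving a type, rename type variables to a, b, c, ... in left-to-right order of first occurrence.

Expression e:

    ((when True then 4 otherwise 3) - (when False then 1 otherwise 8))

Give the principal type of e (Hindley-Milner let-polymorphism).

Answer: Int

Trace:
  unify Bool ~ Bool
  unify Int ~ Int
  unify Int ~ Int
  unify Bool ~ Bool
  unify Int ~ Int
  unify Int ~ Int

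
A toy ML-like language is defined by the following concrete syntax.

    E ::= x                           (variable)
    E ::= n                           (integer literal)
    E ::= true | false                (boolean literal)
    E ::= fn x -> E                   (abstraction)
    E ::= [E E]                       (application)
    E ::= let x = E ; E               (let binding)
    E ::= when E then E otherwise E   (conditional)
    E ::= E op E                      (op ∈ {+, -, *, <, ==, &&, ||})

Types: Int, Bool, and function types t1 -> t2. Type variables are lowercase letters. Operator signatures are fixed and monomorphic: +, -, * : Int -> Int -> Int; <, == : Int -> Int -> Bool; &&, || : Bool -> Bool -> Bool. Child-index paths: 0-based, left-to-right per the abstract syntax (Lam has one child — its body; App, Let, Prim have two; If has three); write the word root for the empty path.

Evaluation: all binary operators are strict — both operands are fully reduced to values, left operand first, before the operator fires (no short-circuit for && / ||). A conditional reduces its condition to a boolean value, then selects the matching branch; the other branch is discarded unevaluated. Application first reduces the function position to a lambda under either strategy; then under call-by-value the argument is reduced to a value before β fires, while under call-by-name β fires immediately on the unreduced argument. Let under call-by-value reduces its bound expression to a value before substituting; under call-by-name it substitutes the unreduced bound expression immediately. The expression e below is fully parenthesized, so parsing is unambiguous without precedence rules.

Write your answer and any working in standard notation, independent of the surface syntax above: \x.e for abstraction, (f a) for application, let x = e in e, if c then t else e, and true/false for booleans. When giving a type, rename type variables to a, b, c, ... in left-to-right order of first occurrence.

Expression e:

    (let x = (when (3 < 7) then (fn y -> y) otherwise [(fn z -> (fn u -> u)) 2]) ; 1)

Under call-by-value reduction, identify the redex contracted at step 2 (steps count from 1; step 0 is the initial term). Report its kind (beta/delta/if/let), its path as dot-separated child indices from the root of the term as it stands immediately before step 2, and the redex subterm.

Working:
step 0: (let x = (if (3 < 7) then (\y.y) else ((\z.(\u.u)) 2)) in 1)
step 1: [delta@0.0] (let x = (if true then (\y.y) else ((\z.(\u.u)) 2)) in 1)
step 2: [if@0] (let x = (\y.y) in 1)

Answer: if at 0 : (if true then (\y.y) else ((\z.(\u.u)) 2))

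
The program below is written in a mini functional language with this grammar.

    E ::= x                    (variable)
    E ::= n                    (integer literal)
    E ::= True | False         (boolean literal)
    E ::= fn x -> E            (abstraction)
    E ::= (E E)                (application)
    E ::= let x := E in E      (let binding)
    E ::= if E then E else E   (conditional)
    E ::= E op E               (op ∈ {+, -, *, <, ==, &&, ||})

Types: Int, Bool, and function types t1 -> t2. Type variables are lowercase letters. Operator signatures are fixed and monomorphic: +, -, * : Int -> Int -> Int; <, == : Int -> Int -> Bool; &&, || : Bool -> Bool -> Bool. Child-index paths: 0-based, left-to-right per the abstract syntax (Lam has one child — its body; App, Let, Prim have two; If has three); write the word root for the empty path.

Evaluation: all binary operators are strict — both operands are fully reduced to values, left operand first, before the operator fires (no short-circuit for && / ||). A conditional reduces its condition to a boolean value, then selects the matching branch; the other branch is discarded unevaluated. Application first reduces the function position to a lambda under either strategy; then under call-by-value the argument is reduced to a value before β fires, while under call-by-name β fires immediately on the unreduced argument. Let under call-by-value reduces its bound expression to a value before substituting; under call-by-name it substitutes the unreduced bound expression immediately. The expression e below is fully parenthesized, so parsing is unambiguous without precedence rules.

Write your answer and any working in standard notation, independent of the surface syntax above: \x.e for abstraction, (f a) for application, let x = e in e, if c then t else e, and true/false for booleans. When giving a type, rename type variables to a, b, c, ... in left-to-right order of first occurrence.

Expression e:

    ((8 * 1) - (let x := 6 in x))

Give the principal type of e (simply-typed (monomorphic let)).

Trace:
  unify Int ~ Int
  unify Int ~ Int
  unify Int ~ Int
let x : Int
x : Int
  unify Int ~ Int

Answer: Int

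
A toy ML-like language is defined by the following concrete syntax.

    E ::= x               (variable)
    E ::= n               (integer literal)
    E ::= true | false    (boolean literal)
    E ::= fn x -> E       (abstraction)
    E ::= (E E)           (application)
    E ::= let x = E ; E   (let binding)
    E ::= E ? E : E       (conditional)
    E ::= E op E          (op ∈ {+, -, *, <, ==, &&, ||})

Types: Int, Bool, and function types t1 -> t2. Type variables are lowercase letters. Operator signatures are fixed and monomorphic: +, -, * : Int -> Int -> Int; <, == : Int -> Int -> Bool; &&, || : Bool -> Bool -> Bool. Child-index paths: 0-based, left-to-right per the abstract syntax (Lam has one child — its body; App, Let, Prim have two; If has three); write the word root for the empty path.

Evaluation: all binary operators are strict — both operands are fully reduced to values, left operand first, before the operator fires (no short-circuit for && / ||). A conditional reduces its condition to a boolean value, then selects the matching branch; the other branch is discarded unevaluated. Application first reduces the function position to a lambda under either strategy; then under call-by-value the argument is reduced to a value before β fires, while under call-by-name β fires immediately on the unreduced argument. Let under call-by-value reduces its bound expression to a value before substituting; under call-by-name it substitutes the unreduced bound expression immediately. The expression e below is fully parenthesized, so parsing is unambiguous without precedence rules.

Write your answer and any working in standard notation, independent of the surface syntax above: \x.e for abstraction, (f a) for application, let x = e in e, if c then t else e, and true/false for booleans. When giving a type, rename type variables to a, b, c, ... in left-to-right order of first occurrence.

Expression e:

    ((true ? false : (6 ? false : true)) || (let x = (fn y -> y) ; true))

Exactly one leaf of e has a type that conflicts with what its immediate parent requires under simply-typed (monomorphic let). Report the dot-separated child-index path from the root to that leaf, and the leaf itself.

Answer: 0.2.0 : 6

Trace:
  unify Bool ~ Bool
  unify Int ~ Bool
  FAIL: mismatch Int ~ Bool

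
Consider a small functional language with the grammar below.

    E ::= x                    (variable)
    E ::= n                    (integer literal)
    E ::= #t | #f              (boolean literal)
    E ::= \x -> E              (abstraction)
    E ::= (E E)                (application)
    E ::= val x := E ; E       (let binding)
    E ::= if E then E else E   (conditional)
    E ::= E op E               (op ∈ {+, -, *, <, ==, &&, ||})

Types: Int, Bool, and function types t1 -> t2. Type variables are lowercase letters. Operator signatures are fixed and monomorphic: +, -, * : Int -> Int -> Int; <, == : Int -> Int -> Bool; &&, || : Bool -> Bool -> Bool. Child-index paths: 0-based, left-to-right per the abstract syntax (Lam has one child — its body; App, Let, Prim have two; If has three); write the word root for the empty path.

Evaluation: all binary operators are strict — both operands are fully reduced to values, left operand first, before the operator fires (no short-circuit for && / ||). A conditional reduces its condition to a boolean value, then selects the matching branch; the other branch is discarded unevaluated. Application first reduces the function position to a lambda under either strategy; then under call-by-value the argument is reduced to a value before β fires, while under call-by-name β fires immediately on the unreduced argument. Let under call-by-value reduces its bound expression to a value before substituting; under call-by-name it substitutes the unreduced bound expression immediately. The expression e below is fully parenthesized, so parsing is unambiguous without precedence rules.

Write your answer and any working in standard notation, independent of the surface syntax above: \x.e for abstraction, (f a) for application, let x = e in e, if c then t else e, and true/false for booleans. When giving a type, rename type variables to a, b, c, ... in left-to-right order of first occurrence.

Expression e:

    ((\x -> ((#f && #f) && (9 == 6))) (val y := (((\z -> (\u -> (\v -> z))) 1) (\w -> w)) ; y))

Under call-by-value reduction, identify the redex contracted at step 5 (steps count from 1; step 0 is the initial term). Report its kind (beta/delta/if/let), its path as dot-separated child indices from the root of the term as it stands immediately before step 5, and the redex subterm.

Answer: delta at 0 : (false && false)

Derivation:
step 0: ((\x.((false && false) && (9 == 6))) (let y = (((\z.(\u.(\v.z))) 1) (\w.w)) in y))
step 1: [beta@1.0.0] ((\x.((false && false) && (9 == 6))) (let y = ((\u.(\v.1)) (\w.w)) in y))
step 2: [beta@1.0] ((\x.((false && false) && (9 == 6))) (let y = (\v.1) in y))
step 3: [let@1] ((\x.((false && false) && (9 == 6))) (\v.1))
step 4: [beta@root] ((false && false) && (9 == 6))
step 5: [delta@0] (false && (9 == 6))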